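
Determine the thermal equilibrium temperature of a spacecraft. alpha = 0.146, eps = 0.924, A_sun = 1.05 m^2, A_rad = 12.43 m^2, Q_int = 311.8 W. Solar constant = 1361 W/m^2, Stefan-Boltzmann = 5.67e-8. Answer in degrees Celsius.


Numerator = alpha*S*A_sun + Q_int = 0.146*1361*1.05 + 311.8 = 520.4413 W
Denominator = eps*sigma*A_rad = 0.924*5.67e-8*12.43 = 6.5121764e-07 W/K^4
T^4 = 7.9918182e+08 K^4
T = 168.1363 K = -105.0137 C

-105.0137 degrees Celsius


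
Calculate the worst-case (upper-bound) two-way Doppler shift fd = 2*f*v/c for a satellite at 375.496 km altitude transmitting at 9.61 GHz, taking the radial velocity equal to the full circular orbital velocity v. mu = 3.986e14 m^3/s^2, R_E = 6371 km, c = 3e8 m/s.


r = 6.746496e+06 m
v = sqrt(mu/r) = 7686.5156 m/s (worst-case radial velocity)
f = 9.61 GHz = 9.61e+09 Hz
fd = 2*f*v/c = 2*9.61e+09*7686.5156/3.0e+08
fd = 492449.4335 Hz

492449.4335 Hz


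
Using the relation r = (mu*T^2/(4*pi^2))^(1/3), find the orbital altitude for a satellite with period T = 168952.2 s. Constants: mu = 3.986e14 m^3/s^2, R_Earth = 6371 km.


T = 168952.2 s
r = (mu*T^2/(4*pi^2))^(1/3) = (3.986e14 * 168952.2^2 / (4*pi^2))^(1/3)
r = 6.60544e+07 m = 66054.4002 km
alt = r - R_E = 66054.4002 - 6371 = 59683.4002 km

59683.4002 km


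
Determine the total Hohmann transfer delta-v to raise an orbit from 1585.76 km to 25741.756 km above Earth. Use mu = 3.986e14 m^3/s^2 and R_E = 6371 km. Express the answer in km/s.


r1 = 7956.7600 km = 7.95676e+06 m
r2 = 32112.7560 km = 3.2112756e+07 m
dv1 = sqrt(mu/r1)*(sqrt(2*r2/(r1+r2)) - 1) = 1882.9734 m/s
dv2 = sqrt(mu/r2)*(1 - sqrt(2*r1/(r1+r2))) = 1302.8689 m/s
total dv = |dv1| + |dv2| = 1882.9734 + 1302.8689 = 3185.8423 m/s = 3.1858 km/s

3.1858 km/s


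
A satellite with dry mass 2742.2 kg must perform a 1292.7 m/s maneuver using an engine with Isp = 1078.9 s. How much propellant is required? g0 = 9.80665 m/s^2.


ve = Isp * g0 = 1078.9 * 9.80665 = 10580.394685 m/s
mass ratio = exp(dv/ve) = exp(1292.7/10580.394685) = 1.12995613
m_prop = m_dry * (mr - 1) = 2742.2 * (1.12995613 - 1)
m_prop = 356.3657 kg

356.3657 kg


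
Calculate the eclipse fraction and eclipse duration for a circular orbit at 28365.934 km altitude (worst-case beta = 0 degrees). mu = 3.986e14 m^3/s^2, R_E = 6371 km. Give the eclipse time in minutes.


r = 34736.9340 km
T = 1073.8588 min
Eclipse fraction = arcsin(R_E/r)/pi = arcsin(6371.0000/34736.9340)/pi
= arcsin(0.1834071)/pi = 0.05871265
Eclipse duration = 0.05871265 * 1073.8588 = 63.0491 min

63.0491 minutes


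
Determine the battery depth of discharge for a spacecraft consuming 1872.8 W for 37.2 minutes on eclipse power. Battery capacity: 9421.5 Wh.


E_used = P * t / 60 = 1872.8 * 37.2 / 60 = 1161.1360 Wh
DOD = E_used / E_total * 100 = 1161.1360 / 9421.5 * 100
DOD = 12.3243 %

12.3243 %


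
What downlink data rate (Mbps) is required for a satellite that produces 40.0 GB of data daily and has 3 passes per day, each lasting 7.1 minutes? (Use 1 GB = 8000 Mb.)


total contact time = 3 * 7.1 * 60 = 1278.0000 s
data = 40.0 GB = 320000.0000 Mb
rate = 320000.0000 / 1278.0000 = 250.3912 Mbps

250.3912 Mbps


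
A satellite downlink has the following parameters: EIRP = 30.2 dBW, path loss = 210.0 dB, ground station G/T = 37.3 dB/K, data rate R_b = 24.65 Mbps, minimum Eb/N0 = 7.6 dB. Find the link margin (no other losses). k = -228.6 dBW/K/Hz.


C/N0 = EIRP - FSPL + G/T - k = 30.2 - 210.0 + 37.3 - (-228.6)
C/N0 = 86.1000 dB-Hz
R_b = 24.65 Mbps = 2.465e+07 bps -> 10*log10(R_b) = 73.9182 dB-Hz
Eb/N0 = C/N0 - 10*log10(R_b) = 86.1000 - 73.9182 = 12.1818 dB
Margin = Eb/N0 - Eb/N0_req = 12.1818 - 7.6 = 4.5818 dB (link closes)

4.5818 dB


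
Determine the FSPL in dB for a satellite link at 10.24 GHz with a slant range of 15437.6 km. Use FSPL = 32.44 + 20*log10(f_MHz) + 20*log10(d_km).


f = 10.24 GHz = 10240.0000 MHz
d = 15437.6 km
FSPL = 32.44 + 20*log10(10240.0000) + 20*log10(15437.6)
FSPL = 32.44 + 80.2060 + 83.7716
FSPL = 196.4176 dB

196.4176 dB


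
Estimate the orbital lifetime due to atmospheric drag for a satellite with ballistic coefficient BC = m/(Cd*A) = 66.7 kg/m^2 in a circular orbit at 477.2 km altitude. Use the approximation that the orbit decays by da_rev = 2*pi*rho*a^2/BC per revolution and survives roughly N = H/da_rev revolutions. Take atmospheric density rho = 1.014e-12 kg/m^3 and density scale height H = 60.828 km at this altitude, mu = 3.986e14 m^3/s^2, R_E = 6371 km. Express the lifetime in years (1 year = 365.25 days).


a = R_E + alt = 6848.2000 km = 6.8482e+06 m
da_rev = 2*pi*rho*a^2/BC = 2*pi*1.014e-12*(6.8482e+06)^2/66.7 = 4.479658 m per revolution
N = H/da_rev = 60828.0000 m / 4.479658 m = 13578.7151 revolutions
P = 2*pi*sqrt(a^3/mu) = 5639.9581 s
lifetime = N*P = 13578.7151 * 5639.9581 = 7.6583384e+07 s = 886.3818 days
years = 886.3818 / 365.25 = 2.4268 years

2.4268 years


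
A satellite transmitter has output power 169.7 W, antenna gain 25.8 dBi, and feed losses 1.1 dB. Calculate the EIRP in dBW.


Pt = 169.7 W = 22.2968 dBW
EIRP = Pt_dBW + Gt - losses = 22.2968 + 25.8 - 1.1 = 46.9968 dBW

46.9968 dBW


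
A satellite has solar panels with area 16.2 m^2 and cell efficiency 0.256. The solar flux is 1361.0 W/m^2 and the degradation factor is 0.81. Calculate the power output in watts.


P = area * eta * S * degradation
P = 16.2 * 0.256 * 1361.0 * 0.81
P = 4571.9148 W

4571.9148 W


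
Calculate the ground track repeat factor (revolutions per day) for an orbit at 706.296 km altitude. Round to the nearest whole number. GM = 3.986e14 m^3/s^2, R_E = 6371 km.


r = 7.077296e+06 m
T = 2*pi*sqrt(r^3/mu) = 5925.3262 s = 98.7554 min
revs/day = 1440 / 98.7554 = 14.5815
Rounded: 15 revolutions per day

15 revolutions per day


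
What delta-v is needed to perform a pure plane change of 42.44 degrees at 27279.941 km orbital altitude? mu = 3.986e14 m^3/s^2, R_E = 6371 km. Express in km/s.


r = 33650.9410 km = 3.3650941e+07 m
V = sqrt(mu/r) = 3441.6765 m/s
di = 42.44 deg = 0.7407177 rad
dV = 2*V*sin(di/2) = 2*3441.6765*sin(0.3703589)
dV = 2491.4295 m/s = 2.4914 km/s

2.4914 km/s


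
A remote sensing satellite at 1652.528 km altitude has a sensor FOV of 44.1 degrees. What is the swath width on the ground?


FOV = 44.1 deg = 0.7696902 rad
swath = 2 * alt * tan(FOV/2) = 2 * 1652.528 * tan(0.3848451)
swath = 2 * 1652.528 * 0.4050417
swath = 1338.6855 km

1338.6855 km


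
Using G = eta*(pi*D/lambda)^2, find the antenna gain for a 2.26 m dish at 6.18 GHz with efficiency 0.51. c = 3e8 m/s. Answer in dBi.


lambda = c/f = 3e8 / 6.18e+09 = 0.04854369 m
G = eta*(pi*D/lambda)^2 = 0.51*(pi*2.26/0.04854369)^2
G = 10909.9118 (linear)
G = 10*log10(10909.9118) = 40.3782 dBi

40.3782 dBi


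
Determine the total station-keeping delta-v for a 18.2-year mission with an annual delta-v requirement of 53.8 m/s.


dV = rate * years = 53.8 * 18.2
dV = 979.1600 m/s

979.1600 m/s


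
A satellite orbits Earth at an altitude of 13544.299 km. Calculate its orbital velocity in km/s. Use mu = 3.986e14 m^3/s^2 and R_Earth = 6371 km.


r = R_E + alt = 6371.0 + 13544.299 = 19915.2990 km = 1.9915299e+07 m
v = sqrt(mu/r) = sqrt(3.986e14 / 1.9915299e+07) = 4473.7863 m/s = 4.4738 km/s

4.4738 km/s


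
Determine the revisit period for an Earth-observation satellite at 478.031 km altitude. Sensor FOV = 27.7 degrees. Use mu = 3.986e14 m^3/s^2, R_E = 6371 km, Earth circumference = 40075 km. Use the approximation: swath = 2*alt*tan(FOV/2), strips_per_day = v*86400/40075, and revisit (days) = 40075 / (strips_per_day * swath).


swath = 2*478.031*tan(0.2417281) = 235.7162 km
v = sqrt(mu/r) = 7628.7623 m/s = 7.6288 km/s
strips/day = v*86400/40075 = 7.6288*86400/40075 = 16.4473
coverage/day = strips * swath = 16.4473 * 235.7162 = 3876.8921 km
revisit = 40075 / 3876.8921 = 10.3369 days

10.3369 days


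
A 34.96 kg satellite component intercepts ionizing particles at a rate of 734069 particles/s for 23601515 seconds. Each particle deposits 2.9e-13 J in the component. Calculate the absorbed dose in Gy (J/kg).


Total energy deposited = rate * time * E_per
  = 734069 * 23601515 * 2.9e-13 = 5.0243 J
Dose = E_total / mass = 5.0243 / 34.96
Dose = 0.1437154 Gy

0.1437 Gy


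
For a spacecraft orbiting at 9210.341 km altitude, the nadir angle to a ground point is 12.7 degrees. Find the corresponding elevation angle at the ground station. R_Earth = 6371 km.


r = R_E + alt = 15581.3410 km
Law of sines in the satellite / Earth-center / ground-point triangle:
  sin(nadir)/R_E = sin(90 + el)/r  =>  cos(el) = (r/R_E)*sin(nadir)
cos(el) = (15581.3410 / 6371.0000) * sin(12.7 deg) = 0.5376705
el = arccos(0.5376705) = 57.4748 deg
(Earth-central angle = 90 - nadir - el = 19.8252 deg)

57.4748 degrees


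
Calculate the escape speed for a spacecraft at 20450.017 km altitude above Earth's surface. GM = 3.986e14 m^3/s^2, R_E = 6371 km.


r = 6371.0 + 20450.017 = 26821.0170 km = 2.6821017e+07 m
v_esc = sqrt(2*mu/r) = sqrt(2*3.986e14 / 2.6821017e+07)
v_esc = 5451.8767 m/s = 5.4519 km/s

5.4519 km/s


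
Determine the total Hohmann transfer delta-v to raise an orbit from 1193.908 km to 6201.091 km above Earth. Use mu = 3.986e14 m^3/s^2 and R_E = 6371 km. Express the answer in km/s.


r1 = 7564.9080 km = 7.564908e+06 m
r2 = 12572.0910 km = 1.2572091e+07 m
dv1 = sqrt(mu/r1)*(sqrt(2*r2/(r1+r2)) - 1) = 852.4245 m/s
dv2 = sqrt(mu/r2)*(1 - sqrt(2*r1/(r1+r2))) = 750.0074 m/s
total dv = |dv1| + |dv2| = 852.4245 + 750.0074 = 1602.4319 m/s = 1.6024 km/s

1.6024 km/s


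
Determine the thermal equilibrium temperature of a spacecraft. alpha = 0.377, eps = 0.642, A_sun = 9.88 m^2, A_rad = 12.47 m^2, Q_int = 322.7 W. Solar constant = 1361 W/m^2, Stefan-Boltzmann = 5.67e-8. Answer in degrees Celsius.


Numerator = alpha*S*A_sun + Q_int = 0.377*1361*9.88 + 322.7 = 5392.0984 W
Denominator = eps*sigma*A_rad = 0.642*5.67e-8*12.47 = 4.5392546e-07 W/K^4
T^4 = 1.1878819e+10 K^4
T = 330.1363 K = 56.9863 C

56.9863 degrees Celsius


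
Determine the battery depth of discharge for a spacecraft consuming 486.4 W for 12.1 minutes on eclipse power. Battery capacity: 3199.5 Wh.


E_used = P * t / 60 = 486.4 * 12.1 / 60 = 98.0907 Wh
DOD = E_used / E_total * 100 = 98.0907 / 3199.5 * 100
DOD = 3.0658 %

3.0658 %


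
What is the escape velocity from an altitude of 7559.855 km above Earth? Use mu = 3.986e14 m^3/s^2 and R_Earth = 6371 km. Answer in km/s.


r = 6371.0 + 7559.855 = 13930.8550 km = 1.3930855e+07 m
v_esc = sqrt(2*mu/r) = sqrt(2*3.986e14 / 1.3930855e+07)
v_esc = 7564.7531 m/s = 7.5648 km/s

7.5648 km/s


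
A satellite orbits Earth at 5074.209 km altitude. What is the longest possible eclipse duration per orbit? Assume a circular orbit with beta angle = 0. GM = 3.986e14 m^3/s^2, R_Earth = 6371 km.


r = 11445.2090 km
T = 203.0933 min
Eclipse fraction = arcsin(R_E/r)/pi = arcsin(6371.0000/11445.2090)/pi
= arcsin(0.5566521)/pi = 0.1879144
Eclipse duration = 0.1879144 * 203.0933 = 38.1641 min

38.1641 minutes


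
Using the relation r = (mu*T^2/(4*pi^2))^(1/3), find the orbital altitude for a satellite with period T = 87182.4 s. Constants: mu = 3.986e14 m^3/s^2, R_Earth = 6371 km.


T = 87182.4 s
r = (mu*T^2/(4*pi^2))^(1/3) = (3.986e14 * 87182.4^2 / (4*pi^2))^(1/3)
r = 4.2495708e+07 m = 42495.7077 km
alt = r - R_E = 42495.7077 - 6371 = 36124.7077 km

36124.7077 km


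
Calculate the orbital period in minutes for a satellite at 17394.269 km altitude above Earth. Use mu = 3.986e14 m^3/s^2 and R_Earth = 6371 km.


r = 23765.2690 km = 2.3765269e+07 m
T = 2*pi*sqrt(r^3/mu) = 2*pi*sqrt(1.3422339e+22 / 3.986e14)
T = 36460.7269 s = 607.6788 min

607.6788 minutes


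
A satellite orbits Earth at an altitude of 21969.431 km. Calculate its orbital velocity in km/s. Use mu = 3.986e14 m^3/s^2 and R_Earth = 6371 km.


r = R_E + alt = 6371.0 + 21969.431 = 28340.4310 km = 2.8340431e+07 m
v = sqrt(mu/r) = sqrt(3.986e14 / 2.8340431e+07) = 3750.2949 m/s = 3.7503 km/s

3.7503 km/s


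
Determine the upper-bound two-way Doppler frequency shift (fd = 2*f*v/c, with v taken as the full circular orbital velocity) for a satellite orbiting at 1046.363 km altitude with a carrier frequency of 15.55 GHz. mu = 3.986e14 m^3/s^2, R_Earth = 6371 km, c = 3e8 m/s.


r = 7.417363e+06 m
v = sqrt(mu/r) = 7330.6736 m/s (worst-case radial velocity)
f = 15.55 GHz = 1.555e+10 Hz
fd = 2*f*v/c = 2*1.555e+10*7330.6736/3.0e+08
fd = 759946.4922 Hz

759946.4922 Hz


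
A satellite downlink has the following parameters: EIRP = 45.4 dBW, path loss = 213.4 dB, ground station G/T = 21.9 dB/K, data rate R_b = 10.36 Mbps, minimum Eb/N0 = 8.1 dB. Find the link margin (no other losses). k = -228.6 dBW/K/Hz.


C/N0 = EIRP - FSPL + G/T - k = 45.4 - 213.4 + 21.9 - (-228.6)
C/N0 = 82.5000 dB-Hz
R_b = 10.36 Mbps = 1.036e+07 bps -> 10*log10(R_b) = 70.1536 dB-Hz
Eb/N0 = C/N0 - 10*log10(R_b) = 82.5000 - 70.1536 = 12.3464 dB
Margin = Eb/N0 - Eb/N0_req = 12.3464 - 8.1 = 4.2464 dB (link closes)

4.2464 dB


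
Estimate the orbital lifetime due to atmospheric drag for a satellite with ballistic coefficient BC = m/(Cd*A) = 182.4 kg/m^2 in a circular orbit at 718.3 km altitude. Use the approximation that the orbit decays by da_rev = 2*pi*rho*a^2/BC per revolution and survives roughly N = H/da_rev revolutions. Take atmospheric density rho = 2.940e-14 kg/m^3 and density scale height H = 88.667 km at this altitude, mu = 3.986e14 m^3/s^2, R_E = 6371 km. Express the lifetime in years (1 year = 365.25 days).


a = R_E + alt = 7089.3000 km = 7.0893e+06 m
da_rev = 2*pi*rho*a^2/BC = 2*pi*2.940e-14*(7.0893e+06)^2/182.4 = 0.0508989794 m per revolution
N = H/da_rev = 88667.0000 m / 0.0508989794 m = 1.7420192e+06 revolutions
P = 2*pi*sqrt(a^3/mu) = 5940.4077 s
lifetime = N*P = 1.7420192e+06 * 5940.4077 = 1.0348304e+10 s = 119772.0412 days
years = 119772.0412 / 365.25 = 327.9180 years

327.9180 years


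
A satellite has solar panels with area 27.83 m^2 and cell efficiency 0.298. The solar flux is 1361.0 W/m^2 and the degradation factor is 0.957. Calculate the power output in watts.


P = area * eta * S * degradation
P = 27.83 * 0.298 * 1361.0 * 0.957
P = 10801.8846 W

10801.8846 W


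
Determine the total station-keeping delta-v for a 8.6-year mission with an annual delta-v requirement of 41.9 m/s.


dV = rate * years = 41.9 * 8.6
dV = 360.3400 m/s

360.3400 m/s


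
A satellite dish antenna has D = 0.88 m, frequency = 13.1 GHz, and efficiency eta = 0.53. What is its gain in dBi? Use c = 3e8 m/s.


lambda = c/f = 3e8 / 1.31e+10 = 0.02290076 m
G = eta*(pi*D/lambda)^2 = 0.53*(pi*0.88/0.02290076)^2
G = 7723.9782 (linear)
G = 10*log10(7723.9782) = 38.8784 dBi

38.8784 dBi


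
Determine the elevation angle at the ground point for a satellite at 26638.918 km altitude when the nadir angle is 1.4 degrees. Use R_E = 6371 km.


r = R_E + alt = 33009.9180 km
Law of sines in the satellite / Earth-center / ground-point triangle:
  sin(nadir)/R_E = sin(90 + el)/r  =>  cos(el) = (r/R_E)*sin(nadir)
cos(el) = (33009.9180 / 6371.0000) * sin(1.4 deg) = 0.1265899
el = arccos(0.1265899) = 82.7274 deg
(Earth-central angle = 90 - nadir - el = 5.8726 deg)

82.7274 degrees


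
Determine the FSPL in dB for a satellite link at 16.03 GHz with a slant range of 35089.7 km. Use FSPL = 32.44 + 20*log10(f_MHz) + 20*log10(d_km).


f = 16.03 GHz = 16030.0000 MHz
d = 35089.7 km
FSPL = 32.44 + 20*log10(16030.0000) + 20*log10(35089.7)
FSPL = 32.44 + 84.0987 + 90.9036
FSPL = 207.4423 dB

207.4423 dB


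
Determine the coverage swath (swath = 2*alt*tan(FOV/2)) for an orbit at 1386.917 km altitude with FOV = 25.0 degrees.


FOV = 25.0 deg = 0.4363323 rad
swath = 2 * alt * tan(FOV/2) = 2 * 1386.917 * tan(0.2181662)
swath = 2 * 1386.917 * 0.2216947
swath = 614.9442 km

614.9442 km


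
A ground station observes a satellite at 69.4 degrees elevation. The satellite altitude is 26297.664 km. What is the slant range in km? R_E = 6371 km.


h = 26297.664 km, el = 69.4 deg
d = -R_E*sin(el) + sqrt((R_E*sin(el))^2 + 2*R_E*h + h^2)
d = -6371.0000*sin(1.2113) + sqrt((6371.0000*0.9360595)^2 + 2*6371.0000*26297.664 + 26297.664^2)
d = 26628.0341 km

26628.0341 km


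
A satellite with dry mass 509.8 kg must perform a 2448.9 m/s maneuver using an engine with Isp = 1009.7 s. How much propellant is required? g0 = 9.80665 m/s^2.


ve = Isp * g0 = 1009.7 * 9.80665 = 9901.774505 m/s
mass ratio = exp(dv/ve) = exp(2448.9/9901.774505) = 1.28058795
m_prop = m_dry * (mr - 1) = 509.8 * (1.28058795 - 1)
m_prop = 143.0437 kg

143.0437 kg


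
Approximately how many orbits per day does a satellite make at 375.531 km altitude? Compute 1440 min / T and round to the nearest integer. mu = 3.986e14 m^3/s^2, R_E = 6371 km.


r = 6.746531e+06 m
T = 2*pi*sqrt(r^3/mu) = 5514.8284 s = 91.9138 min
revs/day = 1440 / 91.9138 = 15.6669
Rounded: 16 revolutions per day

16 revolutions per day


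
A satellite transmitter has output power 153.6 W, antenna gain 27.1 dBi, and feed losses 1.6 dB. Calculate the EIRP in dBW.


Pt = 153.6 W = 21.8639 dBW
EIRP = Pt_dBW + Gt - losses = 21.8639 + 27.1 - 1.6 = 47.3639 dBW

47.3639 dBW


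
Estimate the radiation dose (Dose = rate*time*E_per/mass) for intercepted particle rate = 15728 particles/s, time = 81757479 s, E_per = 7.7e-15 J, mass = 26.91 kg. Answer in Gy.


Total energy deposited = rate * time * E_per
  = 15728 * 81757479 * 7.7e-15 = 0.009901289 J
Dose = E_total / mass = 0.009901289 / 26.91
Dose = 3.6794086e-04 Gy

3.6794e-04 Gy


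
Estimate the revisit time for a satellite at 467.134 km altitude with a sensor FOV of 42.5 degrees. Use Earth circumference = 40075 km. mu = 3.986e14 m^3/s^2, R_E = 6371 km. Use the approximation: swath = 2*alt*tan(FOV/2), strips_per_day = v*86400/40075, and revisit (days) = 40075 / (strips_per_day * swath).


swath = 2*467.134*tan(0.3708825) = 363.3170 km
v = sqrt(mu/r) = 7634.8383 m/s = 7.6348 km/s
strips/day = v*86400/40075 = 7.6348*86400/40075 = 16.4604
coverage/day = strips * swath = 16.4604 * 363.3170 = 5980.3379 km
revisit = 40075 / 5980.3379 = 6.7011 days

6.7011 days


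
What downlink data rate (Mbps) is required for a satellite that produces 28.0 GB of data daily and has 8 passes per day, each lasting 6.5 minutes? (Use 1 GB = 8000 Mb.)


total contact time = 8 * 6.5 * 60 = 3120.0000 s
data = 28.0 GB = 224000.0000 Mb
rate = 224000.0000 / 3120.0000 = 71.7949 Mbps

71.7949 Mbps


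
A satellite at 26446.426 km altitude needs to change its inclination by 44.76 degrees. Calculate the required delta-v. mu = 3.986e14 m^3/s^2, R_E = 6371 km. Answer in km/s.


r = 32817.4260 km = 3.2817426e+07 m
V = sqrt(mu/r) = 3485.1092 m/s
di = 44.76 deg = 0.7812094 rad
dV = 2*V*sin(di/2) = 2*3485.1092*sin(0.3906047)
dV = 2653.8941 m/s = 2.6539 km/s

2.6539 km/s


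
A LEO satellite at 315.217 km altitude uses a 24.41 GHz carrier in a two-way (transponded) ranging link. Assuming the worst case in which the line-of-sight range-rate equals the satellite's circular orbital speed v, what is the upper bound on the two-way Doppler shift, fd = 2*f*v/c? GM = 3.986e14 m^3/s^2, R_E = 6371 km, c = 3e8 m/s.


r = 6.686217e+06 m
v = sqrt(mu/r) = 7721.0864 m/s (worst-case radial velocity)
f = 24.41 GHz = 2.441e+10 Hz
fd = 2*f*v/c = 2*2.441e+10*7721.0864/3.0e+08
fd = 1.2564781e+06 Hz

1.2565e+06 Hz


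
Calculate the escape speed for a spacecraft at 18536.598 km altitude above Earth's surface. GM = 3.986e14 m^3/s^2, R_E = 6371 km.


r = 6371.0 + 18536.598 = 24907.5980 km = 2.4907598e+07 m
v_esc = sqrt(2*mu/r) = sqrt(2*3.986e14 / 2.4907598e+07)
v_esc = 5657.4109 m/s = 5.6574 km/s

5.6574 km/s


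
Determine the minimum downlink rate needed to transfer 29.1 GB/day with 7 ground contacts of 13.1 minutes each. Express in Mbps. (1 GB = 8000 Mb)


total contact time = 7 * 13.1 * 60 = 5502.0000 s
data = 29.1 GB = 232800.0000 Mb
rate = 232800.0000 / 5502.0000 = 42.3119 Mbps

42.3119 Mbps


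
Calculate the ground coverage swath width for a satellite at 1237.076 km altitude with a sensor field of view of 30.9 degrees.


FOV = 30.9 deg = 0.5393067 rad
swath = 2 * alt * tan(FOV/2) = 2 * 1237.076 * tan(0.2696534)
swath = 2 * 1237.076 * 0.276385
swath = 683.8185 km

683.8185 km


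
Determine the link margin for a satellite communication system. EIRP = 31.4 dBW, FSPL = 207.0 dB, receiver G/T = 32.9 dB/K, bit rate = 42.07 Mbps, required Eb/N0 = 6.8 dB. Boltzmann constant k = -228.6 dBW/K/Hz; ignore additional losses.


C/N0 = EIRP - FSPL + G/T - k = 31.4 - 207.0 + 32.9 - (-228.6)
C/N0 = 85.9000 dB-Hz
R_b = 42.07 Mbps = 4.207e+07 bps -> 10*log10(R_b) = 76.2397 dB-Hz
Eb/N0 = C/N0 - 10*log10(R_b) = 85.9000 - 76.2397 = 9.6603 dB
Margin = Eb/N0 - Eb/N0_req = 9.6603 - 6.8 = 2.8603 dB (link closes)

2.8603 dB


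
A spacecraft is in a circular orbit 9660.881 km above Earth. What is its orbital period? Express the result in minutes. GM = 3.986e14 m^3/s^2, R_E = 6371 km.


r = 16031.8810 km = 1.6031881e+07 m
T = 2*pi*sqrt(r^3/mu) = 2*pi*sqrt(4.1205334e+21 / 3.986e14)
T = 20201.7011 s = 336.6950 min

336.6950 minutes


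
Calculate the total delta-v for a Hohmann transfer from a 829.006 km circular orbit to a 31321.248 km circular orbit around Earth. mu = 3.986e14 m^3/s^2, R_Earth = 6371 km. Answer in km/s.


r1 = 7200.0060 km = 7.200006e+06 m
r2 = 37692.2480 km = 3.7692248e+07 m
dv1 = sqrt(mu/r1)*(sqrt(2*r2/(r1+r2)) - 1) = 2201.2853 m/s
dv2 = sqrt(mu/r2)*(1 - sqrt(2*r1/(r1+r2))) = 1410.1582 m/s
total dv = |dv1| + |dv2| = 2201.2853 + 1410.1582 = 3611.4435 m/s = 3.6114 km/s

3.6114 km/s


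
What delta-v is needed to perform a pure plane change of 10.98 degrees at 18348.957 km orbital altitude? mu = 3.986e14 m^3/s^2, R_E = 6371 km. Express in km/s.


r = 24719.9570 km = 2.4719957e+07 m
V = sqrt(mu/r) = 4015.5477 m/s
di = 10.98 deg = 0.1916372 rad
dV = 2*V*sin(di/2) = 2*4015.5477*sin(0.09581858)
dV = 768.3511 m/s = 0.7683511 km/s

0.7684 km/s


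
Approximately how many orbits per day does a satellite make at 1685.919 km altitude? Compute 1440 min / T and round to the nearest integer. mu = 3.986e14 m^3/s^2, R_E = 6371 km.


r = 8.056919e+06 m
T = 2*pi*sqrt(r^3/mu) = 7197.2190 s = 119.9536 min
revs/day = 1440 / 119.9536 = 12.0046
Rounded: 12 revolutions per day

12 revolutions per day


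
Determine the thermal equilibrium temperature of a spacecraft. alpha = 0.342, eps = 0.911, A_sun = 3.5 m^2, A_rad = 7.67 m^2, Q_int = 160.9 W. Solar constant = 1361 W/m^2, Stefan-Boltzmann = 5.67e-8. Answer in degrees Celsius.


Numerator = alpha*S*A_sun + Q_int = 0.342*1361*3.5 + 160.9 = 1790.0170 W
Denominator = eps*sigma*A_rad = 0.911*5.67e-8*7.67 = 3.9618388e-07 W/K^4
T^4 = 4.518147e+09 K^4
T = 259.2627 K = -13.8873 C

-13.8873 degrees Celsius


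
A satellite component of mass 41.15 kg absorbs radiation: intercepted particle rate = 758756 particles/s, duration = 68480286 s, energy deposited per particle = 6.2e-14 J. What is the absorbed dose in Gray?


Total energy deposited = rate * time * E_per
  = 758756 * 68480286 * 6.2e-14 = 3.2215 J
Dose = E_total / mass = 3.2215 / 41.15
Dose = 0.07828698 Gy

0.0783 Gy


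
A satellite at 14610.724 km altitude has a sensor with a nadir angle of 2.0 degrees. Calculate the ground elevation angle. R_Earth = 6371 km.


r = R_E + alt = 20981.7240 km
Law of sines in the satellite / Earth-center / ground-point triangle:
  sin(nadir)/R_E = sin(90 + el)/r  =>  cos(el) = (r/R_E)*sin(nadir)
cos(el) = (20981.7240 / 6371.0000) * sin(2.0 deg) = 0.1149351
el = arccos(0.1149351) = 83.4001 deg
(Earth-central angle = 90 - nadir - el = 4.5999 deg)

83.4001 degrees


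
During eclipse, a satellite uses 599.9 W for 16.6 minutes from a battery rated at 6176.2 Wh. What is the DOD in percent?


E_used = P * t / 60 = 599.9 * 16.6 / 60 = 165.9723 Wh
DOD = E_used / E_total * 100 = 165.9723 / 6176.2 * 100
DOD = 2.6873 %

2.6873 %


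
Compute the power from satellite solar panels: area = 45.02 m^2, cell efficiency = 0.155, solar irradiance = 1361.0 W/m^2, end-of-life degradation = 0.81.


P = area * eta * S * degradation
P = 45.02 * 0.155 * 1361.0 * 0.81
P = 7692.7272 W

7692.7272 W


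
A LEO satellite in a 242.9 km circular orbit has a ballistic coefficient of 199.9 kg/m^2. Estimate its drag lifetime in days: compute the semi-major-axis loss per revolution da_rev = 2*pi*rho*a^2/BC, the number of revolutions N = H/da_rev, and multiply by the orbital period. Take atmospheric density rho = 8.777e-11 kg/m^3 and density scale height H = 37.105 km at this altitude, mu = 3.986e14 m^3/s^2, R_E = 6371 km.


a = R_E + alt = 6613.9000 km = 6.6139e+06 m
da_rev = 2*pi*rho*a^2/BC = 2*pi*8.777e-11*(6.6139e+06)^2/199.9 = 120.678088 m per revolution
N = H/da_rev = 37105.0000 m / 120.678088 m = 307.4709 revolutions
P = 2*pi*sqrt(a^3/mu) = 5353.0051 s
lifetime = N*P = 307.4709 * 5353.0051 = 1.6458933e+06 s = 19.0497 days

19.0497 days


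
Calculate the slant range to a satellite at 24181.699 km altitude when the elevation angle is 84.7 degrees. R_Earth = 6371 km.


h = 24181.699 km, el = 84.7 deg
d = -R_E*sin(el) + sqrt((R_E*sin(el))^2 + 2*R_E*h + h^2)
d = -6371.0000*sin(1.4783) + sqrt((6371.0000*0.9957247)^2 + 2*6371.0000*24181.699 + 24181.699^2)
d = 24203.2688 km

24203.2688 km


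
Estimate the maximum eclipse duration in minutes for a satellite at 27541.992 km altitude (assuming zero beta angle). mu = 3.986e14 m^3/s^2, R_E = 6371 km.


r = 33912.9920 km
T = 1035.8792 min
Eclipse fraction = arcsin(R_E/r)/pi = arcsin(6371.0000/33912.9920)/pi
= arcsin(0.1878631)/pi = 0.06015613
Eclipse duration = 0.06015613 * 1035.8792 = 62.3145 min

62.3145 minutes


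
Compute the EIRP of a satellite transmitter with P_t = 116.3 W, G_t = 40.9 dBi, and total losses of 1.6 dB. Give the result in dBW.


Pt = 116.3 W = 20.6558 dBW
EIRP = Pt_dBW + Gt - losses = 20.6558 + 40.9 - 1.6 = 59.9558 dBW

59.9558 dBW


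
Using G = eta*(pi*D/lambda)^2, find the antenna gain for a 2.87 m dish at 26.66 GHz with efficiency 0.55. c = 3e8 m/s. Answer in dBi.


lambda = c/f = 3e8 / 2.666e+10 = 0.01125281 m
G = eta*(pi*D/lambda)^2 = 0.55*(pi*2.87/0.01125281)^2
G = 353105.1153 (linear)
G = 10*log10(353105.1153) = 55.4790 dBi

55.4790 dBi


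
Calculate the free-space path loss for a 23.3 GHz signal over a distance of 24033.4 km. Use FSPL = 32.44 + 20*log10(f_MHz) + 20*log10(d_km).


f = 23.3 GHz = 23300.0000 MHz
d = 24033.4 km
FSPL = 32.44 + 20*log10(23300.0000) + 20*log10(24033.4)
FSPL = 32.44 + 87.3471 + 87.6163
FSPL = 207.4034 dB

207.4034 dB


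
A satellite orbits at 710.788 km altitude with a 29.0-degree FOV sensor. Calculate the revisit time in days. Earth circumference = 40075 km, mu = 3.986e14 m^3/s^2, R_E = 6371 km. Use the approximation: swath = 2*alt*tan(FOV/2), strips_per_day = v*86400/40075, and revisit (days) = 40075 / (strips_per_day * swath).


swath = 2*710.788*tan(0.2530727) = 367.6446 km
v = sqrt(mu/r) = 7502.3477 m/s = 7.5023 km/s
strips/day = v*86400/40075 = 7.5023*86400/40075 = 16.1747
coverage/day = strips * swath = 16.1747 * 367.6446 = 5946.5563 km
revisit = 40075 / 5946.5563 = 6.7392 days

6.7392 days


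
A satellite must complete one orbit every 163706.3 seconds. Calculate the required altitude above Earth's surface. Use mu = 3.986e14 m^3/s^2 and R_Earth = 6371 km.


T = 163706.3 s
r = (mu*T^2/(4*pi^2))^(1/3) = (3.986e14 * 163706.3^2 / (4*pi^2))^(1/3)
r = 6.4679916e+07 m = 64679.9161 km
alt = r - R_E = 64679.9161 - 6371 = 58308.9161 km

58308.9161 km


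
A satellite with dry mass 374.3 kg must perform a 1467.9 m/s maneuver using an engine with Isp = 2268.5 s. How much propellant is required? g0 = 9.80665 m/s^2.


ve = Isp * g0 = 2268.5 * 9.80665 = 22246.385525 m/s
mass ratio = exp(dv/ve) = exp(1467.9/22246.385525) = 1.06820936
m_prop = m_dry * (mr - 1) = 374.3 * (1.06820936 - 1)
m_prop = 25.5308 kg

25.5308 kg


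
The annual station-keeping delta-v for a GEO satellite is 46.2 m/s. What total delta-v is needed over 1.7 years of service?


dV = rate * years = 46.2 * 1.7
dV = 78.5400 m/s

78.5400 m/s


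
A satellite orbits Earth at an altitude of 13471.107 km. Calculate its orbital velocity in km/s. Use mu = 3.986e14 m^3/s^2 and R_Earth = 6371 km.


r = R_E + alt = 6371.0 + 13471.107 = 19842.1070 km = 1.9842107e+07 m
v = sqrt(mu/r) = sqrt(3.986e14 / 1.9842107e+07) = 4482.0299 m/s = 4.4820 km/s

4.4820 km/s


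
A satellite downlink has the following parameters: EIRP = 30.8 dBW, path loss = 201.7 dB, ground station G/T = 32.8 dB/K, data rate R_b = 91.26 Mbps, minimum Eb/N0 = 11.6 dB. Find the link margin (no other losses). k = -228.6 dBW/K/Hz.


C/N0 = EIRP - FSPL + G/T - k = 30.8 - 201.7 + 32.8 - (-228.6)
C/N0 = 90.5000 dB-Hz
R_b = 91.26 Mbps = 9.126e+07 bps -> 10*log10(R_b) = 79.6028 dB-Hz
Eb/N0 = C/N0 - 10*log10(R_b) = 90.5000 - 79.6028 = 10.8972 dB
Margin = Eb/N0 - Eb/N0_req = 10.8972 - 11.6 = -0.7028046 dB (negative margin: link does not close)

-0.7028 dB


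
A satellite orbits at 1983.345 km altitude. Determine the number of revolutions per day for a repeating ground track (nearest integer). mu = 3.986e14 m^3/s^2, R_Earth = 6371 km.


r = 8.354345e+06 m
T = 2*pi*sqrt(r^3/mu) = 7599.4092 s = 126.6568 min
revs/day = 1440 / 126.6568 = 11.3693
Rounded: 11 revolutions per day

11 revolutions per day


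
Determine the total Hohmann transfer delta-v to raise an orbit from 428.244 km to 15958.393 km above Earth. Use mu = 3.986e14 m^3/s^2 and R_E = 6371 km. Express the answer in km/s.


r1 = 6799.2440 km = 6.799244e+06 m
r2 = 22329.3930 km = 2.2329393e+07 m
dv1 = sqrt(mu/r1)*(sqrt(2*r2/(r1+r2)) - 1) = 1823.8683 m/s
dv2 = sqrt(mu/r2)*(1 - sqrt(2*r1/(r1+r2))) = 1338.2423 m/s
total dv = |dv1| + |dv2| = 1823.8683 + 1338.2423 = 3162.1106 m/s = 3.1621 km/s

3.1621 km/s


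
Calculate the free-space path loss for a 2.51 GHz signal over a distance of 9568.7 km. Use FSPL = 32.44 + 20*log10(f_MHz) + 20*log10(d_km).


f = 2.51 GHz = 2510.0000 MHz
d = 9568.7 km
FSPL = 32.44 + 20*log10(2510.0000) + 20*log10(9568.7)
FSPL = 32.44 + 67.9935 + 79.6171
FSPL = 180.0505 dB

180.0505 dB


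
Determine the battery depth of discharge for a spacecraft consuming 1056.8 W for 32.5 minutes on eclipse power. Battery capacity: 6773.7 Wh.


E_used = P * t / 60 = 1056.8 * 32.5 / 60 = 572.4333 Wh
DOD = E_used / E_total * 100 = 572.4333 / 6773.7 * 100
DOD = 8.4508 %

8.4508 %


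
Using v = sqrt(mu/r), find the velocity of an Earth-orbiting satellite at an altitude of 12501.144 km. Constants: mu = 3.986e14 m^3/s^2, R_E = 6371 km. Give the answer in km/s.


r = R_E + alt = 6371.0 + 12501.144 = 18872.1440 km = 1.8872144e+07 m
v = sqrt(mu/r) = sqrt(3.986e14 / 1.8872144e+07) = 4595.7673 m/s = 4.5958 km/s

4.5958 km/s


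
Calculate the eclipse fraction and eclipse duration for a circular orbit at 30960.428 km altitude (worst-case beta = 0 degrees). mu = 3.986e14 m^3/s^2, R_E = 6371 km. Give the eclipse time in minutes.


r = 37331.4280 km
T = 1196.3875 min
Eclipse fraction = arcsin(R_E/r)/pi = arcsin(6371.0000/37331.4280)/pi
= arcsin(0.1706605)/pi = 0.05459013
Eclipse duration = 0.05459013 * 1196.3875 = 65.3110 min

65.3110 minutes


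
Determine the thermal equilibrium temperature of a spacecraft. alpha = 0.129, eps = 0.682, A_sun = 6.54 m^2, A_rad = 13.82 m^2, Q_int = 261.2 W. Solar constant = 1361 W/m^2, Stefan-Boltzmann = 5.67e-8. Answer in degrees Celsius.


Numerator = alpha*S*A_sun + Q_int = 0.129*1361*6.54 + 261.2 = 1409.4213 W
Denominator = eps*sigma*A_rad = 0.682*5.67e-8*13.82 = 5.3441111e-07 W/K^4
T^4 = 2.6373353e+09 K^4
T = 226.6164 K = -46.5336 C

-46.5336 degrees Celsius


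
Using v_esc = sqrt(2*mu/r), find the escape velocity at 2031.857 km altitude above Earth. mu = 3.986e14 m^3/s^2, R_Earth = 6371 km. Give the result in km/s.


r = 6371.0 + 2031.857 = 8402.8570 km = 8.402857e+06 m
v_esc = sqrt(2*mu/r) = sqrt(2*3.986e14 / 8.402857e+06)
v_esc = 9740.2512 m/s = 9.7403 km/s

9.7403 km/s


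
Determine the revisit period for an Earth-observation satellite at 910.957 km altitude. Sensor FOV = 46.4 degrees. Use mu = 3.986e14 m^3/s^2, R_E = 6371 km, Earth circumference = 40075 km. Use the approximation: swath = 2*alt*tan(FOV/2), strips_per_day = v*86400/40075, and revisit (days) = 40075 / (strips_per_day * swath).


swath = 2*910.957*tan(0.4049164) = 780.8733 km
v = sqrt(mu/r) = 7398.5156 m/s = 7.3985 km/s
strips/day = v*86400/40075 = 7.3985*86400/40075 = 15.9509
coverage/day = strips * swath = 15.9509 * 780.8733 = 12455.6214 km
revisit = 40075 / 12455.6214 = 3.2174 days

3.2174 days


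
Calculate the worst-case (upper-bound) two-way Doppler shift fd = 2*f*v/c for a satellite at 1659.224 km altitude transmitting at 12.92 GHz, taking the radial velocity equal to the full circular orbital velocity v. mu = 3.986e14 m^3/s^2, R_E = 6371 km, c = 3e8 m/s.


r = 8.030224e+06 m
v = sqrt(mu/r) = 7045.3864 m/s (worst-case radial velocity)
f = 12.92 GHz = 1.292e+10 Hz
fd = 2*f*v/c = 2*1.292e+10*7045.3864/3.0e+08
fd = 606842.6160 Hz

606842.6160 Hz


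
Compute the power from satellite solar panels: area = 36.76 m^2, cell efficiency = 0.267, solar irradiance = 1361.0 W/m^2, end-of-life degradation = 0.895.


P = area * eta * S * degradation
P = 36.76 * 0.267 * 1361.0 * 0.895
P = 11955.5050 W

11955.5050 W


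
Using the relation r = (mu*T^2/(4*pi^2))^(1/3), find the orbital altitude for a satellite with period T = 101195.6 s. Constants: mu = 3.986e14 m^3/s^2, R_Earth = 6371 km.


T = 101195.6 s
r = (mu*T^2/(4*pi^2))^(1/3) = (3.986e14 * 101195.6^2 / (4*pi^2))^(1/3)
r = 4.6935373e+07 m = 46935.3729 km
alt = r - R_E = 46935.3729 - 6371 = 40564.3729 km

40564.3729 km


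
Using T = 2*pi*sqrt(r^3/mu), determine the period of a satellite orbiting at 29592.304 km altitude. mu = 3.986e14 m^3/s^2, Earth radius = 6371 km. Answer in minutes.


r = 35963.3040 km = 3.5963304e+07 m
T = 2*pi*sqrt(r^3/mu) = 2*pi*sqrt(4.6513471e+22 / 3.986e14)
T = 67873.5551 s = 1131.2259 min

1131.2259 minutes


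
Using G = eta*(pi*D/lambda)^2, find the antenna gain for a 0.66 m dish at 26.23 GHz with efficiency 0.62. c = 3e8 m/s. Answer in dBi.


lambda = c/f = 3e8 / 2.623e+10 = 0.01143729 m
G = eta*(pi*D/lambda)^2 = 0.62*(pi*0.66/0.01143729)^2
G = 20376.6778 (linear)
G = 10*log10(20376.6778) = 43.0913 dBi

43.0913 dBi


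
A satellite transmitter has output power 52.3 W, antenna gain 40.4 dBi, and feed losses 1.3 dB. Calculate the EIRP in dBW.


Pt = 52.3 W = 17.1850 dBW
EIRP = Pt_dBW + Gt - losses = 17.1850 + 40.4 - 1.3 = 56.2850 dBW

56.2850 dBW


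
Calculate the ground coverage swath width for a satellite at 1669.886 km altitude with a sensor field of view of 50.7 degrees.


FOV = 50.7 deg = 0.8848819 rad
swath = 2 * alt * tan(FOV/2) = 2 * 1669.886 * tan(0.442441)
swath = 2 * 1669.886 * 0.4737659
swath = 1582.2702 km

1582.2702 km


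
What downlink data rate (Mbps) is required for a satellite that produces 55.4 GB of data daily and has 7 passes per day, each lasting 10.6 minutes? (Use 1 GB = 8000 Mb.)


total contact time = 7 * 10.6 * 60 = 4452.0000 s
data = 55.4 GB = 443200.0000 Mb
rate = 443200.0000 / 4452.0000 = 99.5508 Mbps

99.5508 Mbps


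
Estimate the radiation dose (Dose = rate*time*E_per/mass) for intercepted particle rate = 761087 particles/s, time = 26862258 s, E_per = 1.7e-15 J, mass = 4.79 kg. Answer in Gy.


Total energy deposited = rate * time * E_per
  = 761087 * 26862258 * 1.7e-15 = 0.03475568 J
Dose = E_total / mass = 0.03475568 / 4.79
Dose = 0.007255882 Gy

0.0073 Gy


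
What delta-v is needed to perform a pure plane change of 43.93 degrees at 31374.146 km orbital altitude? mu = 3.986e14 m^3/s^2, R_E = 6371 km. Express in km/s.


r = 37745.1460 km = 3.7745146e+07 m
V = sqrt(mu/r) = 3249.6613 m/s
di = 43.93 deg = 0.7667231 rad
dV = 2*V*sin(di/2) = 2*3249.6613*sin(0.3833616)
dV = 2431.0075 m/s = 2.4310 km/s

2.4310 km/s


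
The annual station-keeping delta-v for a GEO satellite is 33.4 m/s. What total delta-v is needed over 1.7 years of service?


dV = rate * years = 33.4 * 1.7
dV = 56.7800 m/s

56.7800 m/s


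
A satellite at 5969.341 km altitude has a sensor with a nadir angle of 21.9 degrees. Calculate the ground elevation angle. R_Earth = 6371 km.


r = R_E + alt = 12340.3410 km
Law of sines in the satellite / Earth-center / ground-point triangle:
  sin(nadir)/R_E = sin(90 + el)/r  =>  cos(el) = (r/R_E)*sin(nadir)
cos(el) = (12340.3410 / 6371.0000) * sin(21.9 deg) = 0.7224606
el = arccos(0.7224606) = 43.7420 deg
(Earth-central angle = 90 - nadir - el = 24.3580 deg)

43.7420 degrees


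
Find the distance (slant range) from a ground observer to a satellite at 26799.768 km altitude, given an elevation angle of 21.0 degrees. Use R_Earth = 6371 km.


h = 26799.768 km, el = 21.0 deg
d = -R_E*sin(el) + sqrt((R_E*sin(el))^2 + 2*R_E*h + h^2)
d = -6371.0000*sin(0.3665191) + sqrt((6371.0000*0.3583679)^2 + 2*6371.0000*26799.768 + 26799.768^2)
d = 30349.9964 km

30349.9964 km


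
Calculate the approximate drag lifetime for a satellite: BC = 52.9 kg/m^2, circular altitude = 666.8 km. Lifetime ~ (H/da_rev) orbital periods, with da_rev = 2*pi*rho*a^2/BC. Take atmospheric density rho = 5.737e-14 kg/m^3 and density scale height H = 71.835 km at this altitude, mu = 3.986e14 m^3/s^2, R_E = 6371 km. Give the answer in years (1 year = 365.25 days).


a = R_E + alt = 7037.8000 km = 7.0378e+06 m
da_rev = 2*pi*rho*a^2/BC = 2*pi*5.737e-14*(7.0378e+06)^2/52.9 = 0.33750708 m per revolution
N = H/da_rev = 71835.0000 m / 0.33750708 m = 212839.9793 revolutions
P = 2*pi*sqrt(a^3/mu) = 5875.7946 s
lifetime = N*P = 212839.9793 * 5875.7946 = 1.250604e+09 s = 14474.5832 days
years = 14474.5832 / 365.25 = 39.6292 years

39.6292 years


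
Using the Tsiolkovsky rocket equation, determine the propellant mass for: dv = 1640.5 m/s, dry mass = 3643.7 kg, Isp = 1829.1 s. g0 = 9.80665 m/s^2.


ve = Isp * g0 = 1829.1 * 9.80665 = 17937.343515 m/s
mass ratio = exp(dv/ve) = exp(1640.5/17937.343515) = 1.09576992
m_prop = m_dry * (mr - 1) = 3643.7 * (1.09576992 - 1)
m_prop = 348.9569 kg

348.9569 kg


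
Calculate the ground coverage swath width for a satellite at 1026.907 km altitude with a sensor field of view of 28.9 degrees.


FOV = 28.9 deg = 0.5044002 rad
swath = 2 * alt * tan(FOV/2) = 2 * 1026.907 * tan(0.2522001)
swath = 2 * 1026.907 * 0.2576868
swath = 529.2407 km

529.2407 km


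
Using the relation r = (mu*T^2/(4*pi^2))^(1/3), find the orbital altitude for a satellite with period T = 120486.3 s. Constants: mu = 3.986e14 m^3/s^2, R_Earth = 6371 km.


T = 120486.3 s
r = (mu*T^2/(4*pi^2))^(1/3) = (3.986e14 * 120486.3^2 / (4*pi^2))^(1/3)
r = 5.2725127e+07 m = 52725.1266 km
alt = r - R_E = 52725.1266 - 6371 = 46354.1266 km

46354.1266 km


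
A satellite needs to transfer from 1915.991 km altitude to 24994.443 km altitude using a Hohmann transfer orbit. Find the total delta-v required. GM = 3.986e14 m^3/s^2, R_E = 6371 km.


r1 = 8286.9910 km = 8.286991e+06 m
r2 = 31365.4430 km = 3.1365443e+07 m
dv1 = sqrt(mu/r1)*(sqrt(2*r2/(r1+r2)) - 1) = 1787.8242 m/s
dv2 = sqrt(mu/r2)*(1 - sqrt(2*r1/(r1+r2))) = 1260.1264 m/s
total dv = |dv1| + |dv2| = 1787.8242 + 1260.1264 = 3047.9506 m/s = 3.0480 km/s

3.0480 km/s


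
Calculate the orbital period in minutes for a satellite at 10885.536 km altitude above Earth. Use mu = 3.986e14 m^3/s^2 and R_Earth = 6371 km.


r = 17256.5360 km = 1.7256536e+07 m
T = 2*pi*sqrt(r^3/mu) = 2*pi*sqrt(5.1387899e+21 / 3.986e14)
T = 22560.1329 s = 376.0022 min

376.0022 minutes


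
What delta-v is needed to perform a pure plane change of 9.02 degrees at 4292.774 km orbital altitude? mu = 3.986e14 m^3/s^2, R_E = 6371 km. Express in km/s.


r = 10663.7740 km = 1.0663774e+07 m
V = sqrt(mu/r) = 6113.8275 m/s
di = 9.02 deg = 0.1574287 rad
dV = 2*V*sin(di/2) = 2*6113.8275*sin(0.07871435)
dV = 961.4983 m/s = 0.9614983 km/s

0.9615 km/s


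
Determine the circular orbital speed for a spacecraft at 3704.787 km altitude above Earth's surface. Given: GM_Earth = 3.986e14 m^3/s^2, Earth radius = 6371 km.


r = R_E + alt = 6371.0 + 3704.787 = 10075.7870 km = 1.0075787e+07 m
v = sqrt(mu/r) = sqrt(3.986e14 / 1.0075787e+07) = 6289.6888 m/s = 6.2897 km/s

6.2897 km/s
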